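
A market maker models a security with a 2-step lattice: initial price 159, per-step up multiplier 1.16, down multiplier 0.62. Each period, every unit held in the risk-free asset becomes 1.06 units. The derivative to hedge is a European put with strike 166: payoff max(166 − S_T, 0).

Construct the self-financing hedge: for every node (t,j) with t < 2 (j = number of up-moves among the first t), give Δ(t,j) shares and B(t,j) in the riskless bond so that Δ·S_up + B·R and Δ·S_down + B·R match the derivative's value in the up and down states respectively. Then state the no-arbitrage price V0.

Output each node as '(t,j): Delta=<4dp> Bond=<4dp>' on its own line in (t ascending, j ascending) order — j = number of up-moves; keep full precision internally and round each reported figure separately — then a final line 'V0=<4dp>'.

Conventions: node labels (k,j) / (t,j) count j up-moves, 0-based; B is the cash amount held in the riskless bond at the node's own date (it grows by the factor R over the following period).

No-arbitrage ⇒ martingale measure with p* = (R−d)/(u−d) = 0.8148.
At maturity the claim pays: V(2,0)=104.8804, V(2,1)=51.6472, V(2,2)=0.0000
(1,0): S=98.5800. Δ = (V_up−V_dn)/(S_up−S_dn) = (51.6472−104.8804)/(114.3528−61.1196) = -1.0000. V = [p*·51.6472 + (1−p*)·104.8804]/1.06 = 58.0238. B = V − Δ·S = 156.6038.
(1,1): S=184.4400. Δ = (V_up−V_dn)/(S_up−S_dn) = (0.0000−51.6472)/(213.9504−114.3528) = -0.5186. V = [p*·0.0000 + (1−p*)·51.6472]/1.06 = 9.0229. B = V − Δ·S = 104.6659.
(0,0): S=159.0000. Δ = (V_up−V_dn)/(S_up−S_dn) = (9.0229−58.0238)/(184.4400−98.5800) = -0.5707. V = [p*·9.0229 + (1−p*)·58.0238]/1.06 = 17.0728. B = V − Δ·S = 107.8151.
Verification: the root portfolio costs Δ(0,0)·S0 + B(0,0) = 17.0728, matching V0.

(0,0): Delta=-0.5707 Bond=107.8151
(1,0): Delta=-1.0000 Bond=156.6038
(1,1): Delta=-0.5186 Bond=104.6659
V0=17.0728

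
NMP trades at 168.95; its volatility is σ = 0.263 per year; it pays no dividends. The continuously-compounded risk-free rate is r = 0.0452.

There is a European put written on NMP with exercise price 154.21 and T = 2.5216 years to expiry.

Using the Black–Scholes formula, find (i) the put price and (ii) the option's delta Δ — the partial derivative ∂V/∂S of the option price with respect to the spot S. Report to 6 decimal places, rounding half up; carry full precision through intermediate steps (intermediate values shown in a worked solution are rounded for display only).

price = 12.622708
Δ = -0.241867

σ√T = 0.263·√2.5216 = 0.417632
d₁ = (ln(S/K) + (r+σ²/2)T) / (σ√T) = (ln(168.95/154.21) + (0.0452+0.263²/2)·2.5216) / 0.417632 = (0.091288 + 0.201185) / 0.417632 = 0.700310
d₂ = d₁ − σ√T = 0.700310 − 0.417632 = 0.282678
e^{−rT} = 0.892279
N(−d₁) = 0.241867,  N(−d₂) = 0.388712
Put price V = K·e^{−rT}·N(−d₂) − S·N(−d₁) = 53.486092 − 40.863384 = 12.622708
Δ = −N(−d₁) = -0.241867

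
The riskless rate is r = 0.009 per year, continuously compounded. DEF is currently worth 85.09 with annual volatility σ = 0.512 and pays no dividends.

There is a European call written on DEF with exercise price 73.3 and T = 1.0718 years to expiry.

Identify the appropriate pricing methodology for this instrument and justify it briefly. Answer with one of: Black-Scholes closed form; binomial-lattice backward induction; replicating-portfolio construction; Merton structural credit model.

Key observation: everything needed for the exact continuous-time valuation of the European call on DEF (strike 73.3) is given, and no feature rules the closed form out.

framework: Black-Scholes closed form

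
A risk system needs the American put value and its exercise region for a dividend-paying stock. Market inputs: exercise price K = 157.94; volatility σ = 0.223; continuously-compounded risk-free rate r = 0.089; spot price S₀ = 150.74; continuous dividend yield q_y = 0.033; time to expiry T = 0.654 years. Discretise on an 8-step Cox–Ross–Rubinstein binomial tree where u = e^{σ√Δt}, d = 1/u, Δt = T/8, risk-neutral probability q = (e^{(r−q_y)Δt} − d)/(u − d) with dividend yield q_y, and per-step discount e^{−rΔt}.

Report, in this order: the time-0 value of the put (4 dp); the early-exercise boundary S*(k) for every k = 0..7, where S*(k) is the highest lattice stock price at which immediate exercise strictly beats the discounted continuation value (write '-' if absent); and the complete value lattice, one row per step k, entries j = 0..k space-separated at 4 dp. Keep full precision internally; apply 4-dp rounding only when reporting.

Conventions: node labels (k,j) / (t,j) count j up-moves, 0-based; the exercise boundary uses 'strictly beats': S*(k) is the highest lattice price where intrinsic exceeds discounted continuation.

Δt=0.08175  u=1.06584  d=0.93823  q=0.52002  discount=0.99275
step 8 (expiry): payoffs max(K−S,0) = 67.4286 55.1183 41.1338 25.2472 7.2000 0.0000 0.0000 0.0000 0.0000
step 7: (k=7,j=0): S=96.4704, K−S=61.4696, hold=60.5846 ⇒ V=61.4696 exercise | (k=7,j=1): S=109.5911, K−S=48.3489, hold=47.4992 ⇒ V=48.3489 exercise | (k=7,j=2): S=124.4963, K−S=33.4437, hold=32.6341 ⇒ V=33.4437 exercise | (k=7,j=3): S=141.4288, K−S=16.5112, hold=15.7473 ⇒ V=16.5112 exercise | (k=7,j=4): S=160.6642, K−S=0.0000, hold=3.4308 ⇒ V=3.4308 continue | (k=7,j=5): S=182.5158, K−S=0.0000, hold=0.0000 ⇒ V=0.0000 continue | (k=7,j=6): S=207.3393, K−S=0.0000, hold=0.0000 ⇒ V=0.0000 continue | (k=7,j=7): S=235.5391, K−S=0.0000, hold=0.0000 ⇒ V=0.0000 continue  boundary S*=141.4288
step 6: (k=6,j=0): S=102.8217, K−S=55.1183, hold=54.2504 ⇒ V=55.1183 exercise | (k=6,j=1): S=116.8062, K−S=41.1338, hold=40.3035 ⇒ V=41.1338 exercise | (k=6,j=2): S=132.6928, K−S=25.2472, hold=24.4598 ⇒ V=25.2472 exercise | (k=6,j=3): S=150.7400, K−S=7.2000, hold=9.6387 ⇒ V=9.6387 continue | (k=6,j=4): S=171.2418, K−S=0.0000, hold=1.6348 ⇒ V=1.6348 continue | (k=6,j=5): S=194.5320, K−S=0.0000, hold=0.0000 ⇒ V=0.0000 continue | (k=6,j=6): S=220.9899, K−S=0.0000, hold=0.0000 ⇒ V=0.0000 continue  boundary S*=132.6928
step 5: (k=5,j=0): S=109.5911, K−S=48.3489, hold=47.4992 ⇒ V=48.3489 exercise | (k=5,j=1): S=124.4963, K−S=33.4437, hold=32.6341 ⇒ V=33.4437 exercise | (k=5,j=2): S=141.4288, K−S=16.5112, hold=17.0062 ⇒ V=17.0062 continue | (k=5,j=3): S=160.6642, K−S=0.0000, hold=5.4368 ⇒ V=5.4368 continue | (k=5,j=4): S=182.5158, K−S=0.0000, hold=0.7790 ⇒ V=0.7790 continue | (k=5,j=5): S=207.3393, K−S=0.0000, hold=0.0000 ⇒ V=0.0000 continue  boundary S*=124.4963
step 4: (k=4,j=0): S=116.8062, K−S=41.1338, hold=40.3035 ⇒ V=41.1338 exercise | (k=4,j=1): S=132.6928, K−S=25.2472, hold=24.7153 ⇒ V=25.2472 exercise | (k=4,j=2): S=150.7400, K−S=7.2000, hold=10.9102 ⇒ V=10.9102 continue | (k=4,j=3): S=171.2418, K−S=0.0000, hold=2.9927 ⇒ V=2.9927 continue | (k=4,j=4): S=194.5320, K−S=0.0000, hold=0.3712 ⇒ V=0.3712 continue  boundary S*=132.6928
step 3: (k=3,j=0): S=124.4963, K−S=33.4437, hold=32.6341 ⇒ V=33.4437 exercise | (k=3,j=1): S=141.4288, K−S=16.5112, hold=17.6626 ⇒ V=17.6626 continue | (k=3,j=2): S=160.6642, K−S=0.0000, hold=6.7437 ⇒ V=6.7437 continue | (k=3,j=3): S=182.5158, K−S=0.0000, hold=1.6176 ⇒ V=1.6176 continue  boundary S*=124.4963
step 2: (k=2,j=0): S=132.6928, K−S=25.2472, hold=25.0542 ⇒ V=25.2472 exercise | (k=2,j=1): S=150.7400, K−S=7.2000, hold=11.8976 ⇒ V=11.8976 continue | (k=2,j=2): S=171.2418, K−S=0.0000, hold=4.0485 ⇒ V=4.0485 continue  boundary S*=132.6928
step 1: (k=1,j=0): S=141.4288, K−S=16.5112, hold=18.1724 ⇒ V=18.1724 continue | (k=1,j=1): S=160.6642, K−S=0.0000, hold=7.7592 ⇒ V=7.7592 continue  boundary S*=-
step 0: (k=0,j=0): S=150.7400, K−S=7.2000, hold=12.6648 ⇒ V=12.6648 continue  boundary S*=-

price = 12.6648
boundary = - - 132.6928 124.4963 132.6928 124.4963 132.6928 141.4288
tree:
12.6648
18.1724 7.7592
25.2472 11.8976 4.0485
33.4437 17.6626 6.7437 1.6176
41.1338 25.2472 10.9102 2.9927 0.3712
48.3489 33.4437 17.0062 5.4368 0.7790 0.0000
55.1183 41.1338 25.2472 9.6387 1.6348 0.0000 0.0000
61.4696 48.3489 33.4437 16.5112 3.4308 0.0000 0.0000 0.0000
67.4286 55.1183 41.1338 25.2472 7.2000 0.0000 0.0000 0.0000 0.0000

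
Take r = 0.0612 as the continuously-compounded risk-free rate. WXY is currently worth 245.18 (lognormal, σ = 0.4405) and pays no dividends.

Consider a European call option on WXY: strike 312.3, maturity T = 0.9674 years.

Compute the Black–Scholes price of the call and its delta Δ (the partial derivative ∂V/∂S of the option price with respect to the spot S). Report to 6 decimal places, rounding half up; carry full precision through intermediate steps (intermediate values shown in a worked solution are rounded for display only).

σ√T = 0.4405·√0.9674 = 0.433260
d₁ = (ln(S/K) + (r+σ²/2)T) / (σ√T) = (ln(245.18/312.3) + (0.0612+0.4405²/2)·0.9674) / 0.433260 = (-0.241972 + 0.153062) / 0.433260 = -0.205210
d₂ = d₁ − σ√T = -0.205210 − 0.433260 = -0.638471
e^{−rT} = 0.942514
N(d₁) = 0.418704,  N(d₂) = 0.261584
Call price V = S·N(d₁) − K·e^{−rT}·N(d₂) = 102.657827 − 76.996375 = 25.661452
Δ = N(d₁) = 0.418704

price = 25.661452
Δ = 0.418704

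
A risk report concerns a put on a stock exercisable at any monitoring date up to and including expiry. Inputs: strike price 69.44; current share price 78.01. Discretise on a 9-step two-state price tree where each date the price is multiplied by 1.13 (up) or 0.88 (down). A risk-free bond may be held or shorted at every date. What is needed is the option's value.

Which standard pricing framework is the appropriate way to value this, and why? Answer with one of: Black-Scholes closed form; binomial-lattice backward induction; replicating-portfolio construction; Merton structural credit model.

Key observation: the exercise right at every one of the 9 steps is what matters: each node needs max(69.44 − S, continuation), which only the stepwise tree valuation starting from spot 78.01 delivers.

framework: binomial-lattice backward induction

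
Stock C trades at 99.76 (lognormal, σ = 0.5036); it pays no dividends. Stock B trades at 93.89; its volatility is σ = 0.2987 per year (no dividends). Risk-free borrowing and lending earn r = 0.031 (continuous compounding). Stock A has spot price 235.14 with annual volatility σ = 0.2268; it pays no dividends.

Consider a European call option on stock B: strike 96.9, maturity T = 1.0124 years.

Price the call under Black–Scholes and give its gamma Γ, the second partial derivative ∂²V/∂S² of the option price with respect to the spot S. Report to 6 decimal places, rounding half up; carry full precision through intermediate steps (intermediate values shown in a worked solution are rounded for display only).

price = 11.208164
Γ = 0.013980

σ√T = 0.2987·√1.0124 = 0.300546
d₁ = (ln(S/K) + (r+σ²/2)T) / (σ√T) = (ln(93.89/96.9) + (0.031+0.2987²/2)·1.0124) / 0.300546 = (-0.031556 + 0.076548) / 0.300546 = 0.149703
d₂ = d₁ − σ√T = 0.149703 − 0.300546 = -0.150843
e^{−rT} = 0.969103
N(d₁) = 0.559501,  N(d₂) = 0.440050
Call price V = S·N(d₁) − K·e^{−rT}·N(d₂) = 52.531519 − 41.323355 = 11.208164
φ(d₁) = (1/√(2π))·e^{−d₁²/2} = 0.394497
Γ = φ(d₁) / (S·σ·√T) = 0.013980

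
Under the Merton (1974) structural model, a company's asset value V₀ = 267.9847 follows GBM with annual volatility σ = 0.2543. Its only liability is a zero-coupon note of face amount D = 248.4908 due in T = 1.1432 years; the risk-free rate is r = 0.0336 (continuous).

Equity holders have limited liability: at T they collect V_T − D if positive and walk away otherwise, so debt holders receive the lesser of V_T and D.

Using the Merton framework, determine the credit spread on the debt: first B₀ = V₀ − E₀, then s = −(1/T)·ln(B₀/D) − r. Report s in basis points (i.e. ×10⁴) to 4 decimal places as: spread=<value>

Apply the equity-as-call identities (strike 248.4908, horizon 1.1432 years):
d₁ = [ln(V₀/D) + (r + σ²/2)T] / (σ√T)
   = [ln(267.9847/248.4908) + (0.0336 + 0.5·0.2543²)·1.1432] / (0.2543·√1.1432)
   = [0.075524 + 0.075376] / 0.271899 = 0.554986
d₂ = d₁ − σ√T = 0.554986 − 0.271899 = 0.283087
N(d₁) = 0.710548,  N(d₂) = 0.611445,  e^(−rT) = 0.962317
E₀ = V₀·N(d₁) − D·e^(−rT)·N(d₂)
   = 267.9847·0.710548 − 248.4908·0.962317·0.611445 = 44.203033
B₀ = V₀ − E₀ = 267.9847 − 44.203033 = 223.781667
spread = −(1/T)·ln(B₀/D) − r = −(1/1.1432)·ln(223.781667/248.4908) − 0.0336 = 0.05801560
in basis points: 0.05801560 × 10⁴ = 580.1560 bp

spread=580.1560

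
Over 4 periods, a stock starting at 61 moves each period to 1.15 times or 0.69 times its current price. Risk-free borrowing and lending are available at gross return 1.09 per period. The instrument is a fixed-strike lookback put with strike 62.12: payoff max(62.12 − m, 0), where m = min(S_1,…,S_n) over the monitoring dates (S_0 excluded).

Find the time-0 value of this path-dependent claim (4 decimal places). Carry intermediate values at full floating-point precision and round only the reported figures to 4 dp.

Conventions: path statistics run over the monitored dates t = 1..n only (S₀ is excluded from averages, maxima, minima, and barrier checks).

Under the martingale measure an up-move has probability p* = 0.8696; value the claim as the probability-weighted average of per-path payoffs, discounted 4 periods at R = 1.09.
Enumerate all 2^4 = 16 price paths (U = up ×1.15, D = down ×0.69); each path with k up-moves has probability p*^k·(1−p*)^(4−k).
DDDD: m=13.8269, payoff=48.2931, prob=0.000289
UDDD: m=23.0449, payoff=39.0751, prob=0.001930
DUDD: m=23.0449, payoff=39.0751, prob=0.001930
UUDD: m=38.4082, payoff=23.7118, prob=0.012864
DDUD: m=23.0449, payoff=39.0751, prob=0.001930
UDUD: m=38.4082, payoff=23.7118, prob=0.012864
DUUD: m=38.4082, payoff=23.7118, prob=0.012864
UUUD: m=64.0136, payoff=0.0000, prob=0.085763
DDDU: m=20.0390, payoff=42.0810, prob=0.001930
UDDU: m=33.3984, payoff=28.7216, prob=0.012864
DUDU: m=33.3984, payoff=28.7216, prob=0.012864
UUDU: m=55.6640, payoff=6.4560, prob=0.085763
DDUU: m=29.0421, payoff=33.0779, prob=0.012864
UDUU: m=48.4035, payoff=13.7165, prob=0.085763
DUUU: m=42.0900, payoff=20.0300, prob=0.085763
UUUU: m=70.1500, payoff=0.0000, prob=0.571753
Price = Σ prob·payoff / R^4 = 5.848893 / 1.411582 = 4.1435

price = 4.1435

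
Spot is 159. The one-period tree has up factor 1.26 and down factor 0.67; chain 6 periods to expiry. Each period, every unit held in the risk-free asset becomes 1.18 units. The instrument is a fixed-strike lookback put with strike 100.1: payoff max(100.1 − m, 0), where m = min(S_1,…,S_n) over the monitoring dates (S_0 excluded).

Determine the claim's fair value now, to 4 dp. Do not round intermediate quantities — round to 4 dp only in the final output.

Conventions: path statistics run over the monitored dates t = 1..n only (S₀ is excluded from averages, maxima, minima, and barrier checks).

Under the martingale measure an up-move has probability p* = 0.8644; value the claim as the probability-weighted average of per-path payoffs, discounted 6 periods at R = 1.18.
Enumerate all 2^6 = 64 price paths (U = up ×1.26, D = down ×0.67); each path with k up-moves has probability p*^k·(1−p*)^(6−k).
DDDDDD: m=14.3829, payoff=85.7171, prob=0.000006
UDDDDD: m=27.0484, payoff=73.0516, prob=0.000040
DUDDDD: m=27.0484, payoff=73.0516, prob=0.000040
UUDDDD: m=50.8672, payoff=49.2328, prob=0.000253
DDUDDD: m=27.0484, payoff=73.0516, prob=0.000040
UDUDDD: m=50.8672, payoff=49.2328, prob=0.000253
DUUDDD: m=50.8672, payoff=49.2328, prob=0.000253
UUUDDD: m=95.6606, payoff=4.4394, prob=0.001610
DDDUDD: m=27.0484, payoff=73.0516, prob=0.000040
UDDUDD: m=50.8672, payoff=49.2328, prob=0.000253
DUDUDD: m=50.8672, payoff=49.2328, prob=0.000253
UUDUDD: m=95.6606, payoff=4.4394, prob=0.001610
DDUUDD: m=50.8672, payoff=49.2328, prob=0.000253
UDUUDD: m=95.6606, payoff=4.4394, prob=0.001610
DUUUDD: m=95.6606, payoff=4.4394, prob=0.001610
UUUUDD: m=179.8991, payoff=0.0000, prob=0.010265
DDDDUD: m=27.0484, payoff=73.0516, prob=0.000040
UDDDUD: m=50.8672, payoff=49.2328, prob=0.000253
DUDDUD: m=50.8672, payoff=49.2328, prob=0.000253
UUDDUD: m=95.6606, payoff=4.4394, prob=0.001610
DDUDUD: m=50.8672, payoff=49.2328, prob=0.000253
UDUDUD: m=95.6606, payoff=4.4394, prob=0.001610
DUUDUD: m=95.6606, payoff=4.4394, prob=0.001610
UUUDUD: m=179.8991, payoff=0.0000, prob=0.010265
DDDUUD: m=47.8213, payoff=52.2787, prob=0.000253
UDDUUD: m=89.9326, payoff=10.1674, prob=0.001610
DUDUUD: m=89.9326, payoff=10.1674, prob=0.001610
UUDUUD: m=169.1270, payoff=0.0000, prob=0.010265
DDUUUD: m=71.3751, payoff=28.7249, prob=0.001610
UDUUUD: m=134.2278, payoff=0.0000, prob=0.010265
DUUUUD: m=106.5300, payoff=0.0000, prob=0.010265
UUUUUD: m=200.3400, payoff=0.0000, prob=0.065438
DDDDDU: m=21.4670, payoff=78.6330, prob=0.000040
UDDDDU: m=40.3708, payoff=59.7292, prob=0.000253
DUDDDU: m=40.3708, payoff=59.7292, prob=0.000253
UUDDDU: m=75.9211, payoff=24.1789, prob=0.001610
DDUDDU: m=40.3708, payoff=59.7292, prob=0.000253
UDUDDU: m=75.9211, payoff=24.1789, prob=0.001610
DUUDDU: m=75.9211, payoff=24.1789, prob=0.001610
UUUDDU: m=142.7770, payoff=0.0000, prob=0.010265
DDDUDU: m=40.3708, payoff=59.7292, prob=0.000253
UDDUDU: m=75.9211, payoff=24.1789, prob=0.001610
DUDUDU: m=75.9211, payoff=24.1789, prob=0.001610
UUDUDU: m=142.7770, payoff=0.0000, prob=0.010265
DDUUDU: m=71.3751, payoff=28.7249, prob=0.001610
UDUUDU: m=134.2278, payoff=0.0000, prob=0.010265
DUUUDU: m=106.5300, payoff=0.0000, prob=0.010265
UUUUDU: m=200.3400, payoff=0.0000, prob=0.065438
DDDDUU: m=32.0403, payoff=68.0597, prob=0.000253
UDDDUU: m=60.2549, payoff=39.8451, prob=0.001610
DUDDUU: m=60.2549, payoff=39.8451, prob=0.001610
UUDDUU: m=113.3151, payoff=0.0000, prob=0.010265
DDUDUU: m=60.2549, payoff=39.8451, prob=0.001610
UDUDUU: m=113.3151, payoff=0.0000, prob=0.010265
DUUDUU: m=106.5300, payoff=0.0000, prob=0.010265
UUUDUU: m=200.3400, payoff=0.0000, prob=0.065438
DDDUUU: m=47.8213, payoff=52.2787, prob=0.001610
UDDUUU: m=89.9326, payoff=10.1674, prob=0.010265
DUDUUU: m=89.9326, payoff=10.1674, prob=0.010265
UUDUUU: m=169.1270, payoff=0.0000, prob=0.065438
DDUUUU: m=71.3751, payoff=28.7249, prob=0.010265
UDUUUU: m=134.2278, payoff=0.0000, prob=0.065438
DUUUUU: m=106.5300, payoff=0.0000, prob=0.065438
UUUUUU: m=200.3400, payoff=0.0000, prob=0.417166
Price = Σ prob·payoff / R^6 = 1.370947 / 2.699554 = 0.5078

price = 0.5078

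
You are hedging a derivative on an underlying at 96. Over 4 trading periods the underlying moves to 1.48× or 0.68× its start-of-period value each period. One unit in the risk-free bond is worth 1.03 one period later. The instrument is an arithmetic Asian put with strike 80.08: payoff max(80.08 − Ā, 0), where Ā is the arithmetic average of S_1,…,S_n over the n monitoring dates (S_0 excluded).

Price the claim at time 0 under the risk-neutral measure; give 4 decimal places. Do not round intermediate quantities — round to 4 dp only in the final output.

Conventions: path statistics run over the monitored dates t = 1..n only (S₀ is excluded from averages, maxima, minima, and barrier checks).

With p* = (R−d)/(u−d) = 0.4375, sum probability × payoff across the paths and divide by R^4.
Enumerate all 2^4 = 16 price paths (U = up ×1.48, D = down ×0.68); each path with k up-moves has probability p*^k·(1−p*)^(4−k).
DDDD: Ā=40.0955, payoff=39.9845, prob=0.100113
UDDD: Ā=87.2667, payoff=0.0000, prob=0.077866
DUDD: Ā=68.0667, payoff=12.0133, prob=0.077866
UUDD: Ā=148.1451, payoff=0.0000, prob=0.060562
DDUD: Ā=55.0107, payoff=25.0693, prob=0.077866
UDUD: Ā=119.7291, payoff=0.0000, prob=0.060562
DUUD: Ā=100.5291, payoff=0.0000, prob=0.060562
UUUD: Ā=218.7987, payoff=0.0000, prob=0.047104
DDDU: Ā=46.1326, payoff=33.9474, prob=0.077866
UDDU: Ā=100.4062, payoff=0.0000, prob=0.060562
DUDU: Ā=81.2062, payoff=0.0000, prob=0.060562
UUDU: Ā=176.7430, payoff=0.0000, prob=0.047104
DDUU: Ā=68.1502, payoff=11.9298, prob=0.060562
UDUU: Ā=148.3270, payoff=0.0000, prob=0.047104
DUUU: Ā=129.1270, payoff=0.0000, prob=0.047104
UUUU: Ā=281.0411, payoff=0.0000, prob=0.036636
Price = Σ prob·payoff / R^4 = 10.256256 / 1.125509 = 9.1126

price = 9.1126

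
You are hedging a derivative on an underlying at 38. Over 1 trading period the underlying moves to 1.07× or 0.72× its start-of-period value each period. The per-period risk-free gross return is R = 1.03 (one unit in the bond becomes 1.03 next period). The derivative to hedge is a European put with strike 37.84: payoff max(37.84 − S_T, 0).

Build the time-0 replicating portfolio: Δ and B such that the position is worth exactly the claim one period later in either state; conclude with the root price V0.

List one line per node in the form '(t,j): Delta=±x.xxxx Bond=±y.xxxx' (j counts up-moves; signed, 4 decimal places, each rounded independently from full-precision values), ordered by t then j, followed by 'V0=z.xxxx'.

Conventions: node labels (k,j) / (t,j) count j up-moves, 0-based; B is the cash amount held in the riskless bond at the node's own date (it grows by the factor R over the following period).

(0,0): Delta=-0.7880 Bond=31.1057
V0=1.1628

Under the risk-neutral measure, an up-move has probability p* = (R−d)/(u−d) = 0.8857 and values discount at R = 1.03.
Expiry values: V(1,0)=10.4800, V(1,1)=0.0000
  t=0,j=0: stock 38.0000 → up 40.6600 (V=0.0000), down 27.3600 (V=10.4800). Price 1.1628; hedge Δ=-0.7880, bond B=31.1057.
Check: Δ(0,0)·S0 + B(0,0) = 1.1628 = V0.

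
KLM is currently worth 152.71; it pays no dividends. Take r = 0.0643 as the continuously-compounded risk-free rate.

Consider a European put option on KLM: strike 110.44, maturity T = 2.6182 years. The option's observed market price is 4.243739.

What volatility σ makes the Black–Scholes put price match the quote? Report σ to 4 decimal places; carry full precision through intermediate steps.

At σ = 0.2917 the Black–Scholes value reproduces the quote:
σ√T = 0.2917·√2.6182 = 0.471995
d₁ = (ln(S/K) + (r+σ²/2)T) / (σ√T) = (ln(152.71/110.44) + (0.0643+0.2917²/2)·2.6182) / 0.471995 = (0.324068 + 0.279740) / 0.471995 = 1.279267
d₂ = d₁ − σ√T = 1.279267 − 0.471995 = 0.807272
e^{−rT} = 0.845058
N(−d₁) = 0.100401,  N(−d₂) = 0.209755
V = K·e^{−rT}·N(−d₂) − S·N(−d₁) = 19.576045 − 15.332306 = 4.243739 (the observed quote) — the price is monotone increasing in volatility, hence this σ is the only solution

sigma = 0.2917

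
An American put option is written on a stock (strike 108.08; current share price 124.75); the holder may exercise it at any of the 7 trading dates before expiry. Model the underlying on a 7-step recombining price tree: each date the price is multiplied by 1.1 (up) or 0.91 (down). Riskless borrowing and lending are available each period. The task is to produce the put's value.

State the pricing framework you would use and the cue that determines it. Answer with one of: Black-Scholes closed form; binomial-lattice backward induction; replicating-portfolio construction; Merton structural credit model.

Key observation: the put (strike 108.08 on spot 124.75) is American-style on a 7-step discrete price model, so the early-exercise decision at every node requires stepwise backward valuation — a closed form cannot price the exercise right.

framework: binomial-lattice backward induction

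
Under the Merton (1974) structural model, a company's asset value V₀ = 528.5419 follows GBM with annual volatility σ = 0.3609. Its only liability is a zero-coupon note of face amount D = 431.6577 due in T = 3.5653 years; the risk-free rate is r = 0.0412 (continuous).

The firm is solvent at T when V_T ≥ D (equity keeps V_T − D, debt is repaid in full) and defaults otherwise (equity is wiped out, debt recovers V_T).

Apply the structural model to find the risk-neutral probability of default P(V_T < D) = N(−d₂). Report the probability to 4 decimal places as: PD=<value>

PD=0.4317

With assets at 528.5419 and a single debt payment of 431.6577 at 3.5653 years:
d₁ = [ln(V₀/D) + (r + σ²/2)T] / (σ√T)
   = [ln(528.5419/431.6577) + (0.0412 + 0.5·0.3609²)·3.5653] / (0.3609·√3.5653)
   = [0.202489 + 0.379078] / 0.681451 = 0.853425
d₂ = d₁ − σ√T = 0.853425 − 0.681451 = 0.171973
risk-neutral PD = N(−d₂) = N(-0.171973) = 0.431729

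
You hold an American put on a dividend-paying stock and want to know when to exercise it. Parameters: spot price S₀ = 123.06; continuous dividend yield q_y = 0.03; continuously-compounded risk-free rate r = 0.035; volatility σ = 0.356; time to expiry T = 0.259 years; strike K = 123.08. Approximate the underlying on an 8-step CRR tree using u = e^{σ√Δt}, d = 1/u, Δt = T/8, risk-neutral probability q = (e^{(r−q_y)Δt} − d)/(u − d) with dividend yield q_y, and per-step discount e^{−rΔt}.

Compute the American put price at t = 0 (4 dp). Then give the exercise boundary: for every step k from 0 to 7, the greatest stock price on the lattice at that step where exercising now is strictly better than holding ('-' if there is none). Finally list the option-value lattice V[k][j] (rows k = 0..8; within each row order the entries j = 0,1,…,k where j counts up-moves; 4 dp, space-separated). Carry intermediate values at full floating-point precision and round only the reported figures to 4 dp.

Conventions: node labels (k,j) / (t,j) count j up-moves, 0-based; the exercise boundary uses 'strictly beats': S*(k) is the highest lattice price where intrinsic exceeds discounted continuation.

Δt=0.03238, u=1.06615, d=0.93795, q=0.48525, disc=e^(-rΔt)=0.99887
k=8 terminal: V=max(K-S,0) → 49.3633 39.2878 27.8351 14.8172 0.0200 0.0000 0.0000 0.0000 0.0000
k=7: j=0 S=78.5932 intr=44.4868 cont=44.4237 V=44.4868[EX]; j=1 S=89.3352 intr=33.7448 cont=33.6921 V=33.7448[EX]; j=2 S=101.5454 intr=21.5346 cont=21.4938 V=21.5346[EX]; j=3 S=115.4245 intr=7.6555 cont=7.6282 V=7.6555[EX]; j=4 S=131.2006 intr=0.0000 cont=0.0103 V=0.0103[hold]; j=5 S=149.1329 intr=0.0000 cont=0.0000 V=0.0000[hold]; j=6 S=169.5162 intr=0.0000 cont=0.0000 V=0.0000[hold]; j=7 S=192.6854 intr=0.0000 cont=0.0000 V=0.0000[hold]  S*(7)=115.4245
k=6: j=0 S=83.7922 intr=39.2878 cont=39.2297 V=39.2878[EX]; j=1 S=95.2449 intr=27.8351 cont=27.7882 V=27.8351[EX]; j=2 S=108.2628 intr=14.8172 cont=14.7829 V=14.8172[EX]; j=3 S=123.0600 intr=0.0200 cont=3.9411 V=3.9411[hold]; j=4 S=139.8797 intr=0.0000 cont=0.0053 V=0.0053[hold]; j=5 S=158.9982 intr=0.0000 cont=0.0000 V=0.0000[hold]; j=6 S=180.7299 intr=0.0000 cont=0.0000 V=0.0000[hold]  S*(6)=108.2628
k=5: j=0 S=89.3352 intr=33.7448 cont=33.6921 V=33.7448[EX]; j=1 S=101.5454 intr=21.5346 cont=21.4938 V=21.5346[EX]; j=2 S=115.4245 intr=7.6555 cont=9.5288 V=9.5288[hold]; j=3 S=131.2006 intr=0.0000 cont=2.0290 V=2.0290[hold]; j=4 S=149.1329 intr=0.0000 cont=0.0027 V=0.0027[hold]; j=5 S=169.5162 intr=0.0000 cont=0.0000 V=0.0000[hold]  S*(5)=101.5454
k=4: j=0 S=95.2449 intr=27.8351 cont=27.7882 V=27.8351[EX]; j=1 S=108.2628 intr=14.8172 cont=15.6909 V=15.6909[hold]; j=2 S=123.0600 intr=0.0200 cont=5.8828 V=5.8828[hold]; j=3 S=139.8797 intr=0.0000 cont=1.0445 V=1.0445[hold]; j=4 S=158.9982 intr=0.0000 cont=0.0014 V=0.0014[hold]  S*(4)=95.2449
k=3: j=0 S=101.5454 intr=21.5346 cont=21.9173 V=21.9173[hold]; j=1 S=115.4245 intr=7.6555 cont=10.9191 V=10.9191[hold]; j=2 S=131.2006 intr=0.0000 cont=3.5310 V=3.5310[hold]; j=3 S=149.1329 intr=0.0000 cont=0.5377 V=0.5377[hold]  S*(3)=-
k=2: j=0 S=108.2628 intr=14.8172 cont=16.5616 V=16.5616[hold]; j=1 S=123.0600 intr=0.0200 cont=7.3257 V=7.3257[hold]; j=2 S=139.8797 intr=0.0000 cont=2.0761 V=2.0761[hold]  S*(2)=-
k=1: j=0 S=115.4245 intr=7.6555 cont=12.0661 V=12.0661[hold]; j=1 S=131.2006 intr=0.0000 cont=4.7729 V=4.7729[hold]  S*(1)=-
k=0: j=0 S=123.0600 intr=0.0200 cont=8.5174 V=8.5174[hold]  S*(0)=-

price = 8.5174
boundary = - - - - 95.2449 101.5454 108.2628 115.4245
tree:
8.5174
12.0661 4.7729
16.5616 7.3257 2.0761
21.9173 10.9191 3.5310 0.5377
27.8351 15.6909 5.8828 1.0445 0.0014
33.7448 21.5346 9.5288 2.0290 0.0027 0.0000
39.2878 27.8351 14.8172 3.9411 0.0053 0.0000 0.0000
44.4868 33.7448 21.5346 7.6555 0.0103 0.0000 0.0000 0.0000
49.3633 39.2878 27.8351 14.8172 0.0200 0.0000 0.0000 0.0000 0.0000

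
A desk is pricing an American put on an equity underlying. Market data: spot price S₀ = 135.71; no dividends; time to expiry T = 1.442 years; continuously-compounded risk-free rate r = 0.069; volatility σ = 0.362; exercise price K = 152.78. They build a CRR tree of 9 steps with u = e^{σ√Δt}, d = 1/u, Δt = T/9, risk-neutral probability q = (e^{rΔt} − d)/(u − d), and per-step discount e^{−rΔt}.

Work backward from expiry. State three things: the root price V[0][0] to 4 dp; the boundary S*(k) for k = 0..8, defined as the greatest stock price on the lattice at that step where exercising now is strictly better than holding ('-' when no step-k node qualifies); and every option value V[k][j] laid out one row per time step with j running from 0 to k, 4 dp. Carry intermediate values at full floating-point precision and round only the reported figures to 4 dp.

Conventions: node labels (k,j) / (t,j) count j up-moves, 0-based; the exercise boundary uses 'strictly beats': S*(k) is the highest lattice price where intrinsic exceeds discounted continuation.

Δt=0.16022  u=1.15592  d=0.86511  q=0.50206  discount=0.98901
step 9 (expiry): payoffs max(K−S,0) = 115.9462 103.5641 87.0196 64.9135 35.3761 0.0000 0.0000 0.0000 0.0000 0.0000
step 8: (k=8,j=0): S=42.5771, K−S=110.2029, hold=108.5232 ⇒ V=110.2029 exercise | (k=8,j=1): S=56.8899, K−S=95.8901, hold=94.2104 ⇒ V=95.8901 exercise | (k=8,j=2): S=76.0140, K−S=76.7660, hold=75.0862 ⇒ V=76.7660 exercise | (k=8,j=3): S=101.5671, K−S=51.2129, hold=49.5332 ⇒ V=51.2129 exercise | (k=8,j=4): S=135.7100, K−S=17.0700, hold=17.4214 ⇒ V=17.4214 continue | (k=8,j=5): S=181.3305, K−S=0.0000, hold=0.0000 ⇒ V=0.0000 continue | (k=8,j=6): S=242.2868, K−S=0.0000, hold=0.0000 ⇒ V=0.0000 continue | (k=8,j=7): S=323.7344, K−S=0.0000, hold=0.0000 ⇒ V=0.0000 continue | (k=8,j=8): S=432.5615, K−S=0.0000, hold=0.0000 ⇒ V=0.0000 continue  boundary S*=101.5671
step 7: (k=7,j=0): S=49.2159, K−S=103.5641, hold=101.8844 ⇒ V=103.5641 exercise | (k=7,j=1): S=65.7604, K−S=87.0196, hold=85.3399 ⇒ V=87.0196 exercise | (k=7,j=2): S=87.8665, K−S=64.9135, hold=63.2338 ⇒ V=64.9135 exercise | (k=7,j=3): S=117.4039, K−S=35.3761, hold=33.8709 ⇒ V=35.3761 exercise | (k=7,j=4): S=156.8705, K−S=0.0000, hold=8.5794 ⇒ V=8.5794 continue | (k=7,j=5): S=209.6044, K−S=0.0000, hold=0.0000 ⇒ V=0.0000 continue | (k=7,j=6): S=280.0653, K−S=0.0000, hold=0.0000 ⇒ V=0.0000 continue | (k=7,j=7): S=374.2125, K−S=0.0000, hold=0.0000 ⇒ V=0.0000 continue  boundary S*=117.4039
step 6: (k=6,j=0): S=56.8899, K−S=95.8901, hold=94.2104 ⇒ V=95.8901 exercise | (k=6,j=1): S=76.0140, K−S=76.7660, hold=75.0862 ⇒ V=76.7660 exercise | (k=6,j=2): S=101.5671, K−S=51.2129, hold=49.5332 ⇒ V=51.2129 exercise | (k=6,j=3): S=135.7100, K−S=17.0700, hold=21.6814 ⇒ V=21.6814 continue | (k=6,j=4): S=181.3305, K−S=0.0000, hold=4.2250 ⇒ V=4.2250 continue | (k=6,j=5): S=242.2868, K−S=0.0000, hold=0.0000 ⇒ V=0.0000 continue | (k=6,j=6): S=323.7344, K−S=0.0000, hold=0.0000 ⇒ V=0.0000 continue  boundary S*=101.5671
step 5: (k=5,j=0): S=65.7604, K−S=87.0196, hold=85.3399 ⇒ V=87.0196 exercise | (k=5,j=1): S=87.8665, K−S=64.9135, hold=63.2338 ⇒ V=64.9135 exercise | (k=5,j=2): S=117.4039, K−S=35.3761, hold=35.9862 ⇒ V=35.9862 continue | (k=5,j=3): S=156.8705, K−S=0.0000, hold=12.7752 ⇒ V=12.7752 continue | (k=5,j=4): S=209.6044, K−S=0.0000, hold=2.0807 ⇒ V=2.0807 continue | (k=5,j=5): S=280.0653, K−S=0.0000, hold=0.0000 ⇒ V=0.0000 continue  boundary S*=87.8665
step 4: (k=4,j=0): S=76.0140, K−S=76.7660, hold=75.0862 ⇒ V=76.7660 exercise | (k=4,j=1): S=101.5671, K−S=51.2129, hold=49.8361 ⇒ V=51.2129 exercise | (k=4,j=2): S=135.7100, K−S=17.0700, hold=24.0653 ⇒ V=24.0653 continue | (k=4,j=3): S=181.3305, K−S=0.0000, hold=7.3244 ⇒ V=7.3244 continue | (k=4,j=4): S=242.2868, K−S=0.0000, hold=1.0246 ⇒ V=1.0246 continue  boundary S*=101.5671
step 3: (k=3,j=0): S=87.8665, K−S=64.9135, hold=63.2338 ⇒ V=64.9135 exercise | (k=3,j=1): S=117.4039, K−S=35.3761, hold=37.1699 ⇒ V=37.1699 continue | (k=3,j=2): S=156.8705, K−S=0.0000, hold=15.4881 ⇒ V=15.4881 continue | (k=3,j=3): S=209.6044, K−S=0.0000, hold=4.1158 ⇒ V=4.1158 continue  boundary S*=87.8665
step 2: (k=2,j=0): S=101.5671, K−S=51.2129, hold=50.4239 ⇒ V=51.2129 exercise | (k=2,j=1): S=135.7100, K−S=17.0700, hold=25.9953 ⇒ V=25.9953 continue | (k=2,j=2): S=181.3305, K−S=0.0000, hold=9.6710 ⇒ V=9.6710 continue  boundary S*=101.5671
step 1: (k=1,j=0): S=117.4039, K−S=35.3761, hold=38.1282 ⇒ V=38.1282 continue | (k=1,j=1): S=156.8705, K−S=0.0000, hold=17.6037 ⇒ V=17.6037 continue  boundary S*=-
step 0: (k=0,j=0): S=135.7100, K−S=17.0700, hold=27.5177 ⇒ V=27.5177 continue  boundary S*=-

price = 27.5177
boundary = - - 101.5671 87.8665 101.5671 87.8665 101.5671 117.4039 101.5671
tree:
27.5177
38.1282 17.6037
51.2129 25.9953 9.6710
64.9135 37.1699 15.4881 4.1158
76.7660 51.2129 24.0653 7.3244 1.0246
87.0196 64.9135 35.9862 12.7752 2.0807 0.0000
95.8901 76.7660 51.2129 21.6814 4.2250 0.0000 0.0000
103.5641 87.0196 64.9135 35.3761 8.5794 0.0000 0.0000 0.0000
110.2029 95.8901 76.7660 51.2129 17.4214 0.0000 0.0000 0.0000 0.0000
115.9462 103.5641 87.0196 64.9135 35.3761 0.0000 0.0000 0.0000 0.0000 0.0000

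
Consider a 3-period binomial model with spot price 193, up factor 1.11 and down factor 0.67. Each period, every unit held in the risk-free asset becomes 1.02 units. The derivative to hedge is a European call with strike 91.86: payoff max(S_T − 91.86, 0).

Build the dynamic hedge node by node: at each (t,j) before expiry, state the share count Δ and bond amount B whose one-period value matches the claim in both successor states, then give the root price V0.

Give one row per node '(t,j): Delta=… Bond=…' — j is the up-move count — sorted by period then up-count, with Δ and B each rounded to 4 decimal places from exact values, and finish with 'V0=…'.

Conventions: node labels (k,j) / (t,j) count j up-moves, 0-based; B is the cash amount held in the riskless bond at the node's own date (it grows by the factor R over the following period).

Since d<R<u, set p* = (R−d)/(u−d) = 0.7955; price each node as the discounted p*-expectation of its children.
Payoffs at expiry: V(3,0)=0.0000, V(3,1)=4.3078, V(3,2)=67.4629, V(3,3)=172.0928
  t=2,j=0: stock 86.6377 → up 96.1678 (V=4.3078), down 58.0473 (V=0.0000). Price 3.3595; hedge Δ=0.1130, bond B=-6.4311.
  t=2,j=1: stock 143.5341 → up 159.3229 (V=67.4629), down 96.1678 (V=4.3078). Price 53.4753; hedge Δ=1.0000, bond B=-90.0588.
  t=2,j=2: stock 237.7953 → up 263.9528 (V=172.0928), down 159.3229 (V=67.4629). Price 147.7365; hedge Δ=1.0000, bond B=-90.0588.
  t=1,j=0: stock 129.3100 → up 143.5341 (V=53.4753), down 86.6377 (V=3.3595). Price 42.3768; hedge Δ=0.8808, bond B=-71.5227.
  t=1,j=1: stock 214.2300 → up 237.7953 (V=147.7365), down 143.5341 (V=53.4753). Price 125.9370; hedge Δ=1.0000, bond B=-88.2930.
  t=0,j=0: stock 193.0000 → up 214.2300 (V=125.9370), down 129.3100 (V=42.3768). Price 106.7109; hedge Δ=0.9840, bond B=-83.1987.
As a check, the time-0 holding Δ(0,0)·S0 + B(0,0) comes to 106.7109 — exactly V0.

(0,0): Delta=0.9840 Bond=-83.1987
(1,0): Delta=0.8808 Bond=-71.5227
(1,1): Delta=1.0000 Bond=-88.2930
(2,0): Delta=0.1130 Bond=-6.4311
(2,1): Delta=1.0000 Bond=-90.0588
(2,2): Delta=1.0000 Bond=-90.0588
V0=106.7109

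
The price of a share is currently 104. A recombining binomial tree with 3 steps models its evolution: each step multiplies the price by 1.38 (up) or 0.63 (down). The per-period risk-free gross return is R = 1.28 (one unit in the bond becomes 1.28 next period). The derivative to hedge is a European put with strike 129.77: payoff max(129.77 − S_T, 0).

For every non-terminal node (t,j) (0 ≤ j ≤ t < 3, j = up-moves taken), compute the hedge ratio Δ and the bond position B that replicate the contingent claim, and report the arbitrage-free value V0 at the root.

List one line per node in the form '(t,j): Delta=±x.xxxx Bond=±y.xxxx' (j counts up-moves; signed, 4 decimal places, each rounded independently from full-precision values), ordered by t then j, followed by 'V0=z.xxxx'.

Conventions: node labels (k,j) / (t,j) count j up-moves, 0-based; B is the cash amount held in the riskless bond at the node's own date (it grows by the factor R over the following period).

(0,0): Delta=-0.1563 Bond=18.6919
(1,0): Delta=-1.0000 Bond=79.2053
(1,1): Delta=-0.0970 Bond=15.4211
(2,0): Delta=-1.0000 Bond=101.3828
(2,1): Delta=-1.0000 Bond=101.3828
(2,2): Delta=-0.0336 Bond=7.1785
V0=2.4374

No-arbitrage ⇒ martingale measure with p* = (R−d)/(u−d) = 0.8667.
At maturity the claim pays: V(3,0)=103.7651, V(3,1)=72.8069, V(3,2)=4.9937, V(3,3)=0.0000
  t=2,j=0: stock 41.2776 → up 56.9631 (V=72.8069), down 26.0049 (V=103.7651). Price 60.1052; hedge Δ=-1.0000, bond B=101.3828.
  t=2,j=1: stock 90.4176 → up 124.7763 (V=4.9937), down 56.9631 (V=72.8069). Price 10.9652; hedge Δ=-1.0000, bond B=101.3828.
  t=2,j=2: stock 198.0576 → up 273.3195 (V=0.0000), down 124.7763 (V=4.9937). Price 0.5202; hedge Δ=-0.0336, bond B=7.1785.
  t=1,j=0: stock 65.5200 → up 90.4176 (V=10.9652), down 41.2776 (V=60.1052). Price 13.6853; hedge Δ=-1.0000, bond B=79.2053.
  t=1,j=1: stock 143.5200 → up 198.0576 (V=0.5202), down 90.4176 (V=10.9652). Price 1.4944; hedge Δ=-0.0970, bond B=15.4211.
  t=0,j=0: stock 104.0000 → up 143.5200 (V=1.4944), down 65.5200 (V=13.6853). Price 2.4374; hedge Δ=-0.1563, bond B=18.6919.
Check: Δ(0,0)·S0 + B(0,0) = 2.4374 = V0.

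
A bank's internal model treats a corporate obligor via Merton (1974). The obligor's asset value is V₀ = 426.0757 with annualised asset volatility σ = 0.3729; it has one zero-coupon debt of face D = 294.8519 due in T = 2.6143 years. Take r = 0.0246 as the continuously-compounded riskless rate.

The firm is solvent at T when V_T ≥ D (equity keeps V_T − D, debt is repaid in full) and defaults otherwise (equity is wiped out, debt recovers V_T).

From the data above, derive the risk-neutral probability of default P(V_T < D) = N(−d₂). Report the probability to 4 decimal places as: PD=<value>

Equity is a call on the firm's assets struck at D = 294.8519:
d₁ = [ln(V₀/D) + (r + σ²/2)T] / (σ√T)
   = [ln(426.0757/294.8519) + (0.0246 + 0.5·0.3729²)·2.6143] / (0.3729·√2.6143)
   = [0.368144 + 0.246077] / 0.602934 = 1.018719
d₂ = d₁ − σ√T = 1.018719 − 0.602934 = 0.415784
risk-neutral PD = N(−d₂) = N(-0.415784) = 0.338784

PD=0.3388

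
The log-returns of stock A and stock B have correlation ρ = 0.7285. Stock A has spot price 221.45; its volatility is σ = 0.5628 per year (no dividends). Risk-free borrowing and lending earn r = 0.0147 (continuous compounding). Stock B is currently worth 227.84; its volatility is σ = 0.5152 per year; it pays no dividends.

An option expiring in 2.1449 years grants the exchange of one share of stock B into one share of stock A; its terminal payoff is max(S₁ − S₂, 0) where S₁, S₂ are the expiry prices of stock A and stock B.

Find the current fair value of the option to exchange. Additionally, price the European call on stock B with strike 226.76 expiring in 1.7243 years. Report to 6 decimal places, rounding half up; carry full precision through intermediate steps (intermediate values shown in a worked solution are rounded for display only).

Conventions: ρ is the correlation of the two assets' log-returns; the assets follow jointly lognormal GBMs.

σ_eff = √(σ₁² + σ₂² − 2ρσ₁σ₂) = √(0.5628² + 0.5152² − 2·0.7285·0.5628·0.5152) = 0.399639
d₁ = (ln(S₁/S₂) + (q₂ − q₁ + σ_eff²/2)T) / (σ_eff√T) = (ln(221.45/227.84) + (0.0 − 0.0 + 0.079856)·2.1449) / 0.585290 = 0.244042
d₂ = d₁ − σ_eff√T = 0.244042 − 0.585290 = -0.341248
N(d₁) = 0.596401,  N(d₂) = 0.366458
V = S₁·e^{−q₁T}·N(d₁) − S₂·e^{−q₂T}·N(d₂) = 132.072974 − 83.493902 = 48.579071
[vanilla: stock B call K=226.76]
σ√T = 0.5152·√1.7243 = 0.676523
d₁ = (ln(S/K) + (r+σ²/2)T) / (σ√T) = (ln(227.84/226.76) + (0.0147+0.5152²/2)·1.7243) / 0.676523 = (0.004751 + 0.254189) / 0.676523 = 0.382752
d₂ = d₁ − σ√T = 0.382752 − 0.676523 = -0.293771
e^{−rT} = 0.974971
N(d₁) = 0.649048,  N(d₂) = 0.384466
price = S·N(d₁) − K·e^{−rT}·N(d₂) = 147.879094 − 84.999570 = 62.879524

exchange price = 48.579071
price(stock B call K=226.76) = 62.879524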